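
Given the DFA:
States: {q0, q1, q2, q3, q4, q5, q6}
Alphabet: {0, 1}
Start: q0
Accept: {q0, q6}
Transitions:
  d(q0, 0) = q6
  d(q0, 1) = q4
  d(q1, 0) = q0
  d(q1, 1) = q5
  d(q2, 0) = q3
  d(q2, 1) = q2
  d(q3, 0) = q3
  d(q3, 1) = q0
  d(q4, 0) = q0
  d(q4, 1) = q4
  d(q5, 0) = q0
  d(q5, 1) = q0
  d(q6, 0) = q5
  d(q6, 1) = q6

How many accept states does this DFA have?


Accept states listed: {q0, q6}
Counting: q0(1) q6(2)

2


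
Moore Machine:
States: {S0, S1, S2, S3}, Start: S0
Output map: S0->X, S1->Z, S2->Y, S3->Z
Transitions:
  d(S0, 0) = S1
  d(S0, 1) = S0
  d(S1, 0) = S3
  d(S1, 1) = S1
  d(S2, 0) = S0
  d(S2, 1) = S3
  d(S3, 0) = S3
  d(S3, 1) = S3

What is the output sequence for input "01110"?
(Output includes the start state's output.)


Start: S0 (output X)
  --0--> S1 (output Z)
  --1--> S1 (output Z)
  --1--> S1 (output Z)
  --1--> S1 (output Z)
  --0--> S3 (output Z)

"XZZZZZ"


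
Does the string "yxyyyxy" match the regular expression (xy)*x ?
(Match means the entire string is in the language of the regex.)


|string| = 7; first = 'y'; last = 'y'

No, "yxyyyxy" does not match (xy)*x


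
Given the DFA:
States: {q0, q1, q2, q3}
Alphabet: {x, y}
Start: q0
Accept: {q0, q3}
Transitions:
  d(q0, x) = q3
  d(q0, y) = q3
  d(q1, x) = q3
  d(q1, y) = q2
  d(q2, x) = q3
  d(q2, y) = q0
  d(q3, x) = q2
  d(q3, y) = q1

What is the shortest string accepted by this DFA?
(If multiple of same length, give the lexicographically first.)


BFS by string length (lex-first path to each state shown):
  len 0: q0<-""
Found accept state at length 0.

"" (empty string)


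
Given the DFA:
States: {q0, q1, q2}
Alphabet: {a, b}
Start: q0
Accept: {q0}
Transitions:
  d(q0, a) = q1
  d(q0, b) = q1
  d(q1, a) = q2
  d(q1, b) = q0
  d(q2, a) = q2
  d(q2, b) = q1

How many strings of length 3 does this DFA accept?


Enumerating all length-3 strings:
  "aaa" -> q2 [reject]
  "aab" -> q1 [reject]
  "aba" -> q1 [reject]
  "abb" -> q1 [reject]
  "baa" -> q2 [reject]
  "bab" -> q1 [reject]
  "bba" -> q1 [reject]
  "bbb" -> q1 [reject]

0 out of 8


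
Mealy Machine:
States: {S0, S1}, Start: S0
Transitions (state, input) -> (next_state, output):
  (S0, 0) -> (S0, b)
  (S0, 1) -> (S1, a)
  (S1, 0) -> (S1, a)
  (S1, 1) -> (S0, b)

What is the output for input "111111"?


Step-by-step:
  (S0, 1) -> (S1, a)
  (S1, 1) -> (S0, b)
  (S0, 1) -> (S1, a)
  (S1, 1) -> (S0, b)
  (S0, 1) -> (S1, a)
  (S1, 1) -> (S0, b)

"ababab"


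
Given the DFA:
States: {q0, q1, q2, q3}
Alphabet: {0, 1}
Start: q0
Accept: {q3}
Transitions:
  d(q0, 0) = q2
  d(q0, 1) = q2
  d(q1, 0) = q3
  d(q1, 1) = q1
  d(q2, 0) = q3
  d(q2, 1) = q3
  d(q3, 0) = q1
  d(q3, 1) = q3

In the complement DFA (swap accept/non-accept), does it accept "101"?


Trace: q0 -> q2 -> q3 -> q3
Final: q3
Original accept: {q3}
Complement: q3 is in original accept

No, complement rejects (original accepts)


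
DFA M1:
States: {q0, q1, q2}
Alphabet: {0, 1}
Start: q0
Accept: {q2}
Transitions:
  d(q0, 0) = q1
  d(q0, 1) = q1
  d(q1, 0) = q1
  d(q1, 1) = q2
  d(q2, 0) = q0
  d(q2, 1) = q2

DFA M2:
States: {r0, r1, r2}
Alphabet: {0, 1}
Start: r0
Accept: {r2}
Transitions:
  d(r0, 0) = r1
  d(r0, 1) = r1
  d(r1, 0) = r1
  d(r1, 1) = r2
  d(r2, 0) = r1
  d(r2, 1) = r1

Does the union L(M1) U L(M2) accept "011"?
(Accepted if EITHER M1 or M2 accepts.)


M1: final=q2 accepted=True
M2: final=r1 accepted=False

Yes, union accepts


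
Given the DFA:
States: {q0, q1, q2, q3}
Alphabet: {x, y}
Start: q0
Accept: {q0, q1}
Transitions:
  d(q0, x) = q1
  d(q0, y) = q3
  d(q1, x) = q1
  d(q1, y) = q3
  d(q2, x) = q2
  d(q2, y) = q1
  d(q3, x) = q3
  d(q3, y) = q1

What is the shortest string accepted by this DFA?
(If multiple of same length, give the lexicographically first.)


BFS by string length (lex-first path to each state shown):
  len 0: q0<-""
Found accept state at length 0.

"" (empty string)


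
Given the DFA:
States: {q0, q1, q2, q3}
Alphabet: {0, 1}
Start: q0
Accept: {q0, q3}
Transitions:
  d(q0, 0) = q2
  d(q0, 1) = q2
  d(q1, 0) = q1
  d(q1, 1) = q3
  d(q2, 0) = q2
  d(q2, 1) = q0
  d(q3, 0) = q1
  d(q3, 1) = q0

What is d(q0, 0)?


Looking up transition d(q0, 0)

q2


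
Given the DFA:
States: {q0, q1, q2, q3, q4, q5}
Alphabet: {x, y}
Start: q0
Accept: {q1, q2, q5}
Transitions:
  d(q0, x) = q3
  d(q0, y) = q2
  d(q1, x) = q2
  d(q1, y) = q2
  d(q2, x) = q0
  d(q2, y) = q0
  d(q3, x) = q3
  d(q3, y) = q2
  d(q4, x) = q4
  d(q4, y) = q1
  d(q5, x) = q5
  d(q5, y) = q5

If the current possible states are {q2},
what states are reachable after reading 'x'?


Apply transition on 'x' from each current state:
  d(q2, x) = q0

{q0}


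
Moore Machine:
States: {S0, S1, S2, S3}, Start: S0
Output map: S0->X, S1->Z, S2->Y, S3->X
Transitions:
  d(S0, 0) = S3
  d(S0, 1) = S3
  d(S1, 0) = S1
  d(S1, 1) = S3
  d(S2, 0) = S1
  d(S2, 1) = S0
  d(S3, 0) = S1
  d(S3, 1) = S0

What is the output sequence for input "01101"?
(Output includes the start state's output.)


Start: S0 (output X)
  --0--> S3 (output X)
  --1--> S0 (output X)
  --1--> S3 (output X)
  --0--> S1 (output Z)
  --1--> S3 (output X)

"XXXXZX"


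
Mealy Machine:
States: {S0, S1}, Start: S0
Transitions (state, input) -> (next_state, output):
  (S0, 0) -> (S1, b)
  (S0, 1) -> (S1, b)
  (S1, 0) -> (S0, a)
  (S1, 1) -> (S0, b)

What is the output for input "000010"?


Step-by-step:
  (S0, 0) -> (S1, b)
  (S1, 0) -> (S0, a)
  (S0, 0) -> (S1, b)
  (S1, 0) -> (S0, a)
  (S0, 1) -> (S1, b)
  (S1, 0) -> (S0, a)

"bababa"


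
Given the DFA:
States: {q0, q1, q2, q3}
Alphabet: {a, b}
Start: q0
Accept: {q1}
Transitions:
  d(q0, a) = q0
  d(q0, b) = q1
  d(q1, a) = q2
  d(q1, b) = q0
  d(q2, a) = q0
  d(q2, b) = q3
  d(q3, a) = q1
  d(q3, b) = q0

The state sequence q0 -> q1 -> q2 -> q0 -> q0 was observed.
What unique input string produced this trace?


Trace back each transition to find the symbol:
  q0 --[b]--> q1
  q1 --[a]--> q2
  q2 --[a]--> q0
  q0 --[a]--> q0

"baaa"


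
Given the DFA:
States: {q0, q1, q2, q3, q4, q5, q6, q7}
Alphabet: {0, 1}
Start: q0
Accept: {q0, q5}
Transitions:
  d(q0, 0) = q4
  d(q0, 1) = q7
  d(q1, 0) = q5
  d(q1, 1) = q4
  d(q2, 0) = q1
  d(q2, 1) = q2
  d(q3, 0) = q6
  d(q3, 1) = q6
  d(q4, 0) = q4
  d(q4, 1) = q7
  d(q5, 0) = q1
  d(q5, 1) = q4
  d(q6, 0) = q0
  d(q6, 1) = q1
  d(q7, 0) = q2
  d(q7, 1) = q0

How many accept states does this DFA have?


Accept states listed: {q0, q5}
Counting: q0(1) q5(2)

2


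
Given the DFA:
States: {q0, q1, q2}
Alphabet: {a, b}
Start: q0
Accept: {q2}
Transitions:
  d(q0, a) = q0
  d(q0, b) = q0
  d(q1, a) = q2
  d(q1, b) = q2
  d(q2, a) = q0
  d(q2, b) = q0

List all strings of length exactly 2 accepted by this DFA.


All strings of length 2: 4 total
Accepted: 0

None


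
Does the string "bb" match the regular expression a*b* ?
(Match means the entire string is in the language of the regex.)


|string| = 2; first = 'b'; last = 'b'

Yes, "bb" matches a*b*


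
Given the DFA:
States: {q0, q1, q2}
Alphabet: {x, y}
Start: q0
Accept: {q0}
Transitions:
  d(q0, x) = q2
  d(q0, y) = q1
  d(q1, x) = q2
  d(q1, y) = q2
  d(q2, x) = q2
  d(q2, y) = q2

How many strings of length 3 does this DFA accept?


Enumerating all length-3 strings:
  "xxx" -> q2 [reject]
  "xxy" -> q2 [reject]
  "xyx" -> q2 [reject]
  "xyy" -> q2 [reject]
  "yxx" -> q2 [reject]
  "yxy" -> q2 [reject]
  "yyx" -> q2 [reject]
  "yyy" -> q2 [reject]

0 out of 8


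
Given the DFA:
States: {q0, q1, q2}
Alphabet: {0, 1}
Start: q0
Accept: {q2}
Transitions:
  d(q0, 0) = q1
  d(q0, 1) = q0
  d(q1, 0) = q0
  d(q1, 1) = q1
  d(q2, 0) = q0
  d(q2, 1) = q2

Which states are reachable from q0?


BFS from q0:
  layer 0: {q0}
  layer 1: {q1}

{q0, q1}


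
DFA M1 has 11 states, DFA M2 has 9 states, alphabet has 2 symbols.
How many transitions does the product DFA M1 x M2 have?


Product DFA has 11 * 9 = 99 states.
Each has 2 transitions: 99 * 2 = 198

198


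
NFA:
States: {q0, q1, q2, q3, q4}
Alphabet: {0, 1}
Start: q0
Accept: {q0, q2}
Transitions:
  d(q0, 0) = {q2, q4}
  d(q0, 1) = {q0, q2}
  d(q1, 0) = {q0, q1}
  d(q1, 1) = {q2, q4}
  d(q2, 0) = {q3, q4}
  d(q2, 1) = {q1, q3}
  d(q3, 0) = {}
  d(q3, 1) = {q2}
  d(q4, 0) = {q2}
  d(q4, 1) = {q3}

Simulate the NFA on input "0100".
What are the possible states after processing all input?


Start: {q0}
  --0--> {q2, q4}
  --1--> {q1, q3}
  --0--> {q0, q1}
  --0--> {q0, q1, q2, q4}

{q0, q1, q2, q4}


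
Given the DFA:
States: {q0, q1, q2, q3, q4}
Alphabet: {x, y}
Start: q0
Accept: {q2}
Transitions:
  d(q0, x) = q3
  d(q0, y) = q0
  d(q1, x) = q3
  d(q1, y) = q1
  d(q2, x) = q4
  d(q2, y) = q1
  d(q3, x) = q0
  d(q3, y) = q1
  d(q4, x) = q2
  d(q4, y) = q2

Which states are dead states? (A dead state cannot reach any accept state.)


Forward reachability from each state:
  q0 -> reaches {q0, q1, q3}, no accept state (dead)
  q1 -> reaches {q0, q1, q3}, no accept state (dead)
  q2 -> reaches accept state q2 (live)
  q3 -> reaches {q0, q1, q3}, no accept state (dead)
  q4 -> reaches accept state q2 (live)

{q0, q1, q3}


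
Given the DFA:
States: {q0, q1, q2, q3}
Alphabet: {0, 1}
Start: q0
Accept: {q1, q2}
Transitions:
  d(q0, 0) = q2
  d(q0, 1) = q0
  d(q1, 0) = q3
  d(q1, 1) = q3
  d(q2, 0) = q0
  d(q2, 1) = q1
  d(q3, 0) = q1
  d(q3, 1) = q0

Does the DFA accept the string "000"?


Trace: q0 -> q2 -> q0 -> q2
Final state: q2
Accept states: {q1, q2}

Yes, accepted (final state q2 is an accept state)


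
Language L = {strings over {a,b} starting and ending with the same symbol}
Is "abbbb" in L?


first = 'a', last = 'b'

No, "abbbb" is not in L


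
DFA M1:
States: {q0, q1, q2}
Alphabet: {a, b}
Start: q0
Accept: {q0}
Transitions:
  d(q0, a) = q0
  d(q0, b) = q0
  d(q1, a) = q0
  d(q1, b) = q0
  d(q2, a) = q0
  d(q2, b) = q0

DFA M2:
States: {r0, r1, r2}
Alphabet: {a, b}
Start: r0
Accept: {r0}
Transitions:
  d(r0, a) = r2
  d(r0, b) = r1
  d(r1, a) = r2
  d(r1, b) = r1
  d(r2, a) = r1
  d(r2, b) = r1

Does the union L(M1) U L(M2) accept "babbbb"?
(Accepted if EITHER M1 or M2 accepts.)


M1: final=q0 accepted=True
M2: final=r1 accepted=False

Yes, union accepts


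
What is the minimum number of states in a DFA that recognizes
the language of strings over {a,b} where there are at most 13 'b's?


States: count = 0, 1, ..., 13 (all accepting; 14 states), plus a dead state for count > 13.
Total: 14 + 1 = 15.

15


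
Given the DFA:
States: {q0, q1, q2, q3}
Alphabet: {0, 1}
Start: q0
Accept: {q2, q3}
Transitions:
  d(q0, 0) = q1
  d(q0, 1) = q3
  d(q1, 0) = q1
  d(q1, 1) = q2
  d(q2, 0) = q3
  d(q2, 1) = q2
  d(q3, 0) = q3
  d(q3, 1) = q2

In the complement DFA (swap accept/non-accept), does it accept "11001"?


Trace: q0 -> q3 -> q2 -> q3 -> q3 -> q2
Final: q2
Original accept: {q2, q3}
Complement: q2 is in original accept

No, complement rejects (original accepts)


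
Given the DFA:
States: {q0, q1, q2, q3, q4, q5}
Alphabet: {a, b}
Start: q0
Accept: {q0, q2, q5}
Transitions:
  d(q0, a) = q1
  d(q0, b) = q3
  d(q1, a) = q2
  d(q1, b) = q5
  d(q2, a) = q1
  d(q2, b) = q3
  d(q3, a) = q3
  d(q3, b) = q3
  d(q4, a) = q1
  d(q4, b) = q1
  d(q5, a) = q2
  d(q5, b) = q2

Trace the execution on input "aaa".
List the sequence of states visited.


Input: aaa
d(q0, a) = q1
d(q1, a) = q2
d(q2, a) = q1


q0 -> q1 -> q2 -> q1


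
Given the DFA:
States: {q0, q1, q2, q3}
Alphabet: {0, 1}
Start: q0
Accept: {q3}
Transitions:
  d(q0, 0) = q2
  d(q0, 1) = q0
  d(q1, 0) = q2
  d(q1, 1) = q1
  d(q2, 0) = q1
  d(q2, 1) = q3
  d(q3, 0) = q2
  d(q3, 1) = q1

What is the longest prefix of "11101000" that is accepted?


Run the DFA, marking each prefix where the state is accepting:
  "" -> q0 [reject]
  "1" -> q0 [reject]
  "11" -> q0 [reject]
  "111" -> q0 [reject]
  "1110" -> q2 [reject]
  "11101" -> q3 [accept]
  "111010" -> q2 [reject]
  "1110100" -> q1 [reject]
  "11101000" -> q2 [reject]

"11101"


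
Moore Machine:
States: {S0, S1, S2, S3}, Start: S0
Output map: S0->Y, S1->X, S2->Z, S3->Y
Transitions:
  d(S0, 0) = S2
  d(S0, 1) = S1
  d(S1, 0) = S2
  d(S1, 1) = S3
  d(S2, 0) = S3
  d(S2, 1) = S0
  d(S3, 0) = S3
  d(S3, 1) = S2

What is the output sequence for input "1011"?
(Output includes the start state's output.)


Start: S0 (output Y)
  --1--> S1 (output X)
  --0--> S2 (output Z)
  --1--> S0 (output Y)
  --1--> S1 (output X)

"YXZYX"


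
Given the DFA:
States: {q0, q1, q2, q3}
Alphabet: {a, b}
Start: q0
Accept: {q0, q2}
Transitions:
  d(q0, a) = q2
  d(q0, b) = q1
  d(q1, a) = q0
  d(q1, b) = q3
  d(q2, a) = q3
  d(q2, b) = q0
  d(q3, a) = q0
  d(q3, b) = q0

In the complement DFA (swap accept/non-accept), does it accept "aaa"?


Trace: q0 -> q2 -> q3 -> q0
Final: q0
Original accept: {q0, q2}
Complement: q0 is in original accept

No, complement rejects (original accepts)


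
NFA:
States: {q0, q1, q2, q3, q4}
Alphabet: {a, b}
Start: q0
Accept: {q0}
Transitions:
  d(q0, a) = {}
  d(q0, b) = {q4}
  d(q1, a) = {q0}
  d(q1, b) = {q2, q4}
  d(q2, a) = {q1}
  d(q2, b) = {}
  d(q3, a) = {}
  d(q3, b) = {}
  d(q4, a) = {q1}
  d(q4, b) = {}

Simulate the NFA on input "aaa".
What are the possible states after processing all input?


Start: {q0}
  --a--> {}
  --a--> {}
  --a--> {}

{} (empty set, no valid transitions)


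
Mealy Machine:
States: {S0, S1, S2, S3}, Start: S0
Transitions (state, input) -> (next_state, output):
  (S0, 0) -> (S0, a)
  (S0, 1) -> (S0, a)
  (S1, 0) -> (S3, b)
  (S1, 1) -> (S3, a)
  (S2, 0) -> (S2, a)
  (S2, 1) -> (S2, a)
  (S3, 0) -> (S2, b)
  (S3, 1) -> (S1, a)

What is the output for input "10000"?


Step-by-step:
  (S0, 1) -> (S0, a)
  (S0, 0) -> (S0, a)
  (S0, 0) -> (S0, a)
  (S0, 0) -> (S0, a)
  (S0, 0) -> (S0, a)

"aaaaa"


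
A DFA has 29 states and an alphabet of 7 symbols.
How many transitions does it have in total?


Each state has exactly one transition per symbol.
29 * 7 = 203

203


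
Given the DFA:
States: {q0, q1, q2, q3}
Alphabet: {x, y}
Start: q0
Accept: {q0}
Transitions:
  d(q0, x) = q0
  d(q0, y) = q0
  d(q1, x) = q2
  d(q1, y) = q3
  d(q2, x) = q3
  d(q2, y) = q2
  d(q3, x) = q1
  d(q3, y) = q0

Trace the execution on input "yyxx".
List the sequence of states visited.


Input: yyxx
d(q0, y) = q0
d(q0, y) = q0
d(q0, x) = q0
d(q0, x) = q0


q0 -> q0 -> q0 -> q0 -> q0


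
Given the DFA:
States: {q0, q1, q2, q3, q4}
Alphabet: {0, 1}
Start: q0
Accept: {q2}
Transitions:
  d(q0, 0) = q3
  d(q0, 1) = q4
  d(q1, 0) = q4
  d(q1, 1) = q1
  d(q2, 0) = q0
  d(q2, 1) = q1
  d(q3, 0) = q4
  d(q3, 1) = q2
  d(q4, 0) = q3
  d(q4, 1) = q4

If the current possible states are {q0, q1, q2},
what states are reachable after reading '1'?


Apply transition on '1' from each current state:
  d(q0, 1) = q4
  d(q1, 1) = q1
  d(q2, 1) = q1

{q1, q4}


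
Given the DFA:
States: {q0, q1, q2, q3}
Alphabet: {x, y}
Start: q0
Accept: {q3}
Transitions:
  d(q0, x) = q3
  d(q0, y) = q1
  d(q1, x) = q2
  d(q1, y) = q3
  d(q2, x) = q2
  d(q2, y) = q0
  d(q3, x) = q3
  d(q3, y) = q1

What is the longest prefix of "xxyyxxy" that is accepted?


Run the DFA, marking each prefix where the state is accepting:
  "" -> q0 [reject]
  "x" -> q3 [accept]
  "xx" -> q3 [accept]
  "xxy" -> q1 [reject]
  "xxyy" -> q3 [accept]
  "xxyyx" -> q3 [accept]
  "xxyyxx" -> q3 [accept]
  "xxyyxxy" -> q1 [reject]

"xxyyxx"


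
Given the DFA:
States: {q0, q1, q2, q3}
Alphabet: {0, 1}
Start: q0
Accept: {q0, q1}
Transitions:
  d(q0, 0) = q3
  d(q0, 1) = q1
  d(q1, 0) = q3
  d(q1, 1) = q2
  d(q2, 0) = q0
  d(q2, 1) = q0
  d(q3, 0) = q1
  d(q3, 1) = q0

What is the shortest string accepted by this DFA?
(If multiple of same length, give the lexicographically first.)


BFS by string length (lex-first path to each state shown):
  len 0: q0<-""
Found accept state at length 0.

"" (empty string)


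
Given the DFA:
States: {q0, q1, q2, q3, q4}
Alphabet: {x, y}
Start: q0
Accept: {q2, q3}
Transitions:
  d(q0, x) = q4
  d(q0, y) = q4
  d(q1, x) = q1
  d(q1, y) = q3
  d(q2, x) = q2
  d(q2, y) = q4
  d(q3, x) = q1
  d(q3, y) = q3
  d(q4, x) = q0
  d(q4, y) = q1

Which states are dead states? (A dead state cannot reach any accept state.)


Forward reachability from each state:
  q0 -> reaches accept state q3 (live)
  q1 -> reaches accept state q3 (live)
  q2 -> reaches accept state q2 (live)
  q3 -> reaches accept state q3 (live)
  q4 -> reaches accept state q3 (live)

None (all states can reach an accept state)


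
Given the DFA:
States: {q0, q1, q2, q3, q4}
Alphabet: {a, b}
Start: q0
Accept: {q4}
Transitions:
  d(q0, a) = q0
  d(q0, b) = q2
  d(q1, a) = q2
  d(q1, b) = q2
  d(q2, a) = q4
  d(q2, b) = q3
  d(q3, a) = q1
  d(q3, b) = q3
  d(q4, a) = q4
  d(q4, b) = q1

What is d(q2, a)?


Looking up transition d(q2, a)

q4


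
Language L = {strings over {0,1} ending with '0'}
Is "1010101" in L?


last symbol = '1'

No, "1010101" is not in L


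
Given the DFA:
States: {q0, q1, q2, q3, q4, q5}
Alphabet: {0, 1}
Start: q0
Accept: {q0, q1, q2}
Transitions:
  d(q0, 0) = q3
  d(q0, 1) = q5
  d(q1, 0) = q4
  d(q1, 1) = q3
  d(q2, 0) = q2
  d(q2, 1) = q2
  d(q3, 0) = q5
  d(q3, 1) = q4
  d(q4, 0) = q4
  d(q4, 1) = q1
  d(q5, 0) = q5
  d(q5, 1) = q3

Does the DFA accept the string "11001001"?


Trace: q0 -> q5 -> q3 -> q5 -> q5 -> q3 -> q5 -> q5 -> q3
Final state: q3
Accept states: {q0, q1, q2}

No, rejected (final state q3 is not an accept state)


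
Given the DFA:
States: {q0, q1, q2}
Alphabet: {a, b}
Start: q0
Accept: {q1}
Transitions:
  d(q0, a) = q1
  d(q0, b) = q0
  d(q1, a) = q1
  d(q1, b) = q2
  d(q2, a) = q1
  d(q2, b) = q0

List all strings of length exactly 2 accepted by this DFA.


All strings of length 2: 4 total
Accepted: 2

"aa", "ba"


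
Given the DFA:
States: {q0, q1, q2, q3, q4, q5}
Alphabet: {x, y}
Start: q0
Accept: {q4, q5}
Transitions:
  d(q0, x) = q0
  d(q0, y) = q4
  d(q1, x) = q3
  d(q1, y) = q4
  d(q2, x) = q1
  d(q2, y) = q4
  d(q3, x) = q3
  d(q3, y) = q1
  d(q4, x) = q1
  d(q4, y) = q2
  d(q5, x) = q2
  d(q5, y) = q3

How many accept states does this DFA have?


Accept states listed: {q4, q5}
Counting: q4(1) q5(2)

2


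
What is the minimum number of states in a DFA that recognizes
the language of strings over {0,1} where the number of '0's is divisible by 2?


States track (count of '0') mod 2.
Need 2 states: one per remainder 0..1; accept = remainder 0.

2


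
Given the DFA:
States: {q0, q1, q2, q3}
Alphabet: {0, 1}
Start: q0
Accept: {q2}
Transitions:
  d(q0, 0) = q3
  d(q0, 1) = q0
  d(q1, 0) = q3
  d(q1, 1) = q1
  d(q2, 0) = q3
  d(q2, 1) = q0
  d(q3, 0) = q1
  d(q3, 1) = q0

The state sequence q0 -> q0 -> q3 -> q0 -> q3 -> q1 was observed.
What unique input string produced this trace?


Trace back each transition to find the symbol:
  q0 --[1]--> q0
  q0 --[0]--> q3
  q3 --[1]--> q0
  q0 --[0]--> q3
  q3 --[0]--> q1

"10100"


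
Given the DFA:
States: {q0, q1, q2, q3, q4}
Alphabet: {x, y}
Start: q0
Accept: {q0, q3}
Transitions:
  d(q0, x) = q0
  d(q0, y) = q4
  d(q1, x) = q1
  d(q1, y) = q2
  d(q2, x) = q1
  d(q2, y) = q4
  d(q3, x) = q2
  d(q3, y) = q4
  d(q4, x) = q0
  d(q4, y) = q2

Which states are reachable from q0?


BFS from q0:
  layer 0: {q0}
  layer 1: {q4}
  layer 2: {q2}
  layer 3: {q1}

{q0, q1, q2, q4}


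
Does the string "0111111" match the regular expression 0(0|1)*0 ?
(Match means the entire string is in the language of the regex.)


|string| = 7; first = '0'; last = '1'

No, "0111111" does not match 0(0|1)*0


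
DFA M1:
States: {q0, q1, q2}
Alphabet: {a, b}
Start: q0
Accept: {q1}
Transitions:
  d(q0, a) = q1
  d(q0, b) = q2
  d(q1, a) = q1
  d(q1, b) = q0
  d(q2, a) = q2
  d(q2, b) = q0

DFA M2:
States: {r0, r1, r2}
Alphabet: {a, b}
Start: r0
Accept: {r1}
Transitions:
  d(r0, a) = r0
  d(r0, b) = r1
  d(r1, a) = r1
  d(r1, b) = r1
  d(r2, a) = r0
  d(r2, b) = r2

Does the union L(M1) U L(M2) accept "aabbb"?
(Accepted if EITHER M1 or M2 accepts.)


M1: final=q0 accepted=False
M2: final=r1 accepted=True

Yes, union accepts


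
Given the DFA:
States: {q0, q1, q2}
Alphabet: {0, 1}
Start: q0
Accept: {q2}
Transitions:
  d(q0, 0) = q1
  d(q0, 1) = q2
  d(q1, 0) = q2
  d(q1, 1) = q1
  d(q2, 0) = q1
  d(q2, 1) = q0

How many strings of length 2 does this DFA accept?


Enumerating all length-2 strings:
  "00" -> q2 [accept]
  "01" -> q1 [reject]
  "10" -> q1 [reject]
  "11" -> q0 [reject]

1 out of 4


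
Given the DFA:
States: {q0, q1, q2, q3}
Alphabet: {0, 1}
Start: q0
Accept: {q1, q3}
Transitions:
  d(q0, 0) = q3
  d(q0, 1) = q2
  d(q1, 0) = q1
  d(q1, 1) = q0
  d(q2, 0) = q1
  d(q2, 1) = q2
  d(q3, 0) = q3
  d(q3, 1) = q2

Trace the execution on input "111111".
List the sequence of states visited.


Input: 111111
d(q0, 1) = q2
d(q2, 1) = q2
d(q2, 1) = q2
d(q2, 1) = q2
d(q2, 1) = q2
d(q2, 1) = q2


q0 -> q2 -> q2 -> q2 -> q2 -> q2 -> q2


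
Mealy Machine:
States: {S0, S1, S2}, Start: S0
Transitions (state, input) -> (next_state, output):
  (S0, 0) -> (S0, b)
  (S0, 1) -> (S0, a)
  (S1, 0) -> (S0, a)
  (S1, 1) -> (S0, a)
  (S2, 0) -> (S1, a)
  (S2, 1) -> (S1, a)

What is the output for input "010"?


Step-by-step:
  (S0, 0) -> (S0, b)
  (S0, 1) -> (S0, a)
  (S0, 0) -> (S0, b)

"bab"


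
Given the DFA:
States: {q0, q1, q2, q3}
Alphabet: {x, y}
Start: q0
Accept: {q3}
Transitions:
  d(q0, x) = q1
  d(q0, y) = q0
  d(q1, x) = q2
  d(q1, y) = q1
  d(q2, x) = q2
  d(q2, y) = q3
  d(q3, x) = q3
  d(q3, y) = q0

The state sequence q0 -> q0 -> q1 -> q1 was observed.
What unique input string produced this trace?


Trace back each transition to find the symbol:
  q0 --[y]--> q0
  q0 --[x]--> q1
  q1 --[y]--> q1

"yxy"


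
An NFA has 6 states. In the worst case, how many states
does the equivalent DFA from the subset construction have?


Subset construction: one DFA state per subset of NFA states.
2^6 = 64

64


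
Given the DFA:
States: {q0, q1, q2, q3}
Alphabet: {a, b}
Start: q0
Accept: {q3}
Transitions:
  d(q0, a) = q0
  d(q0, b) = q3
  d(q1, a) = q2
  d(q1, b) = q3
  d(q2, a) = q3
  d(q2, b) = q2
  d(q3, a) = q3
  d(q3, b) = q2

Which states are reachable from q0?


BFS from q0:
  layer 0: {q0}
  layer 1: {q3}
  layer 2: {q2}

{q0, q2, q3}


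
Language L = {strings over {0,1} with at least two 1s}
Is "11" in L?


count('1') = 2

Yes, "11" is in L


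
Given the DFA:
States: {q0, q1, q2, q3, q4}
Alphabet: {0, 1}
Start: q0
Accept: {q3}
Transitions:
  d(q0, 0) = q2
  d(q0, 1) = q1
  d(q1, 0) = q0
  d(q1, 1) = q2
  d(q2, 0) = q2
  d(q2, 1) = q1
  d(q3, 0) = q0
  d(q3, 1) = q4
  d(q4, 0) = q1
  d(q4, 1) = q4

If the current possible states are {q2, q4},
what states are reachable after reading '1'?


Apply transition on '1' from each current state:
  d(q2, 1) = q1
  d(q4, 1) = q4

{q1, q4}


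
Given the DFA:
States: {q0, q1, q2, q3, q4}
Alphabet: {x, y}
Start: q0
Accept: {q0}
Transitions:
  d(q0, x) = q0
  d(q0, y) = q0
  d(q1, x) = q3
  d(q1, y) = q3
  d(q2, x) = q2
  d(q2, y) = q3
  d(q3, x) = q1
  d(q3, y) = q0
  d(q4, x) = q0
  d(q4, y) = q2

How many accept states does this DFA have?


Accept states listed: {q0}
Counting: q0(1)

1


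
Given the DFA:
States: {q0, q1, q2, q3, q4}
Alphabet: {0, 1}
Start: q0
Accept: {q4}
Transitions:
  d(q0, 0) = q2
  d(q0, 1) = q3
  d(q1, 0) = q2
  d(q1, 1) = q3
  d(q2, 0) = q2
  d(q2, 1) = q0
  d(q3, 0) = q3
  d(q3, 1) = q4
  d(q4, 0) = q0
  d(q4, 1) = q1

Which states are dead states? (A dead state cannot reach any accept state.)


Forward reachability from each state:
  q0 -> reaches accept state q4 (live)
  q1 -> reaches accept state q4 (live)
  q2 -> reaches accept state q4 (live)
  q3 -> reaches accept state q4 (live)
  q4 -> reaches accept state q4 (live)

None (all states can reach an accept state)


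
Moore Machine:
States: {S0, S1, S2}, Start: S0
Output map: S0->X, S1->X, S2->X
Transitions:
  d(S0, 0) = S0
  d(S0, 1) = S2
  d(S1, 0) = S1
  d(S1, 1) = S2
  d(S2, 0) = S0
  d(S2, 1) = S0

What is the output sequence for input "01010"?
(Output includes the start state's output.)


Start: S0 (output X)
  --0--> S0 (output X)
  --1--> S2 (output X)
  --0--> S0 (output X)
  --1--> S2 (output X)
  --0--> S0 (output X)

"XXXXXX"


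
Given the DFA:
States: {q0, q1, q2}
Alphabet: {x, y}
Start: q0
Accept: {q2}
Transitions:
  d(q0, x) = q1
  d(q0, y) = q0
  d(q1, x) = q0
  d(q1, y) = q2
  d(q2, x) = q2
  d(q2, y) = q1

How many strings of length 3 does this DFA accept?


Enumerating all length-3 strings:
  "xxx" -> q1 [reject]
  "xxy" -> q0 [reject]
  "xyx" -> q2 [accept]
  "xyy" -> q1 [reject]
  "yxx" -> q0 [reject]
  "yxy" -> q2 [accept]
  "yyx" -> q1 [reject]
  "yyy" -> q0 [reject]

2 out of 8


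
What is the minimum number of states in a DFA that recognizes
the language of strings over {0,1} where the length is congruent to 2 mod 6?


States track (length) mod 6.
Need 6 states: one per remainder 0..5; accept = remainder 2.

6


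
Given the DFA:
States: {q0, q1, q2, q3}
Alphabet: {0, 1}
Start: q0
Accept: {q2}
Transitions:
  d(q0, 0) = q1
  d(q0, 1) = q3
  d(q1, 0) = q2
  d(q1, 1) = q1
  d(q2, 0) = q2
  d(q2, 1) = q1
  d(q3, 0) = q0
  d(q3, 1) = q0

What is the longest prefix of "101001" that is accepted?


Run the DFA, marking each prefix where the state is accepting:
  "" -> q0 [reject]
  "1" -> q3 [reject]
  "10" -> q0 [reject]
  "101" -> q3 [reject]
  "1010" -> q0 [reject]
  "10100" -> q1 [reject]
  "101001" -> q1 [reject]

No prefix is accepted


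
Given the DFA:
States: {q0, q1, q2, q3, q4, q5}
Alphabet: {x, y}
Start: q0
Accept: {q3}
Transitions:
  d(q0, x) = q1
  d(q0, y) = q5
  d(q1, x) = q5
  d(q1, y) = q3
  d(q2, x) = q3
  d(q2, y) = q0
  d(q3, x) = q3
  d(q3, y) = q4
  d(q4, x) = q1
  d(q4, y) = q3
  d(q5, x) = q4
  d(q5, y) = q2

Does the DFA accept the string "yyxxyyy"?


Trace: q0 -> q5 -> q2 -> q3 -> q3 -> q4 -> q3 -> q4
Final state: q4
Accept states: {q3}

No, rejected (final state q4 is not an accept state)


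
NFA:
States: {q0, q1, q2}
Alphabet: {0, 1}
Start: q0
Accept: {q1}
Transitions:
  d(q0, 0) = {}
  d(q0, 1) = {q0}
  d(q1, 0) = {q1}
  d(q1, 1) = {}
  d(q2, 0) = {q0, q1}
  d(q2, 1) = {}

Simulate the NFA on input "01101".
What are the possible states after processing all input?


Start: {q0}
  --0--> {}
  --1--> {}
  --1--> {}
  --0--> {}
  --1--> {}

{} (empty set, no valid transitions)


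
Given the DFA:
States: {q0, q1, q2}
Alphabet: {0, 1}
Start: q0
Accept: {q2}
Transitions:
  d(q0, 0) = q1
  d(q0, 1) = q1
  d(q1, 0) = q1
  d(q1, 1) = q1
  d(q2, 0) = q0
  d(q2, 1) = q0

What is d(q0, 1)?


Looking up transition d(q0, 1)

q1


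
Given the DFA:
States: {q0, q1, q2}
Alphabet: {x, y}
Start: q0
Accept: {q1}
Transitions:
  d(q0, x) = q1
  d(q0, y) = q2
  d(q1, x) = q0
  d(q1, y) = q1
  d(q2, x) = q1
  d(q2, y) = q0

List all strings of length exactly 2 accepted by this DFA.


All strings of length 2: 4 total
Accepted: 2

"xy", "yx"


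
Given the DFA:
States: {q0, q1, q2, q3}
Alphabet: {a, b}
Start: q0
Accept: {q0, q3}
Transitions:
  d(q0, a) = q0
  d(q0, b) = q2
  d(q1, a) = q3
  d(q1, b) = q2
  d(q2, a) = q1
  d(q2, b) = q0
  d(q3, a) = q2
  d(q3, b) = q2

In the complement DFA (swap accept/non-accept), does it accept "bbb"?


Trace: q0 -> q2 -> q0 -> q2
Final: q2
Original accept: {q0, q3}
Complement: q2 is not in original accept

Yes, complement accepts (original rejects)


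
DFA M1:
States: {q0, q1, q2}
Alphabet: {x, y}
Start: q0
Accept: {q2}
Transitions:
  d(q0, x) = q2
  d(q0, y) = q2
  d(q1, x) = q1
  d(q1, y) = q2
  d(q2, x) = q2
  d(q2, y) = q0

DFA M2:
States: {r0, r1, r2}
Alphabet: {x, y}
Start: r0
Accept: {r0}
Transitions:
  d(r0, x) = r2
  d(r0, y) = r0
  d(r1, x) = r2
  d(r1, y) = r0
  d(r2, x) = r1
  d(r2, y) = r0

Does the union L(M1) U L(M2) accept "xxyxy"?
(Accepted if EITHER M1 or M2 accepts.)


M1: final=q0 accepted=False
M2: final=r0 accepted=True

Yes, union accepts


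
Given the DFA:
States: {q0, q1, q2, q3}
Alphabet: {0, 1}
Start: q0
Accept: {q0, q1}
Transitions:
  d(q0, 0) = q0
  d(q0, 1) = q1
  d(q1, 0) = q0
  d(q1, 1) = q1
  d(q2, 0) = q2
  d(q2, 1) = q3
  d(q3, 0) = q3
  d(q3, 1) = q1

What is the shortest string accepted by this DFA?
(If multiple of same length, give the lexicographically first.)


BFS by string length (lex-first path to each state shown):
  len 0: q0<-""
Found accept state at length 0.

"" (empty string)


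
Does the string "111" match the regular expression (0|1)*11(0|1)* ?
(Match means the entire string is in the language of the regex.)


|string| = 3; first = '1'; last = '1'

Yes, "111" matches (0|1)*11(0|1)*


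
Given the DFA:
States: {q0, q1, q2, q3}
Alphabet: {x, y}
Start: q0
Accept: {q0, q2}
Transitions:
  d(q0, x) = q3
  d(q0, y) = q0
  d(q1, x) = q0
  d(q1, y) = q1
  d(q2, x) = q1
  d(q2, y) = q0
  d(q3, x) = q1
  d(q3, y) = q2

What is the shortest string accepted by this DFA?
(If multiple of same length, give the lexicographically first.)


BFS by string length (lex-first path to each state shown):
  len 0: q0<-""
Found accept state at length 0.

"" (empty string)


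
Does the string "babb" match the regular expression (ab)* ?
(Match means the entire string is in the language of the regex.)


|string| = 4; first = 'b'; last = 'b'

No, "babb" does not match (ab)*


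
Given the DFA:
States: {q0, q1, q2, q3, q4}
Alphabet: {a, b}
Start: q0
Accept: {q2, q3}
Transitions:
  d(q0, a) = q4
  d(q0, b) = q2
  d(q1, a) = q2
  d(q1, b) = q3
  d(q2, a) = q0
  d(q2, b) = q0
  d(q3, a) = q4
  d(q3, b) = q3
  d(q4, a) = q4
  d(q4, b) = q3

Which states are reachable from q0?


BFS from q0:
  layer 0: {q0}
  layer 1: {q2, q4}
  layer 2: {q3}

{q0, q2, q3, q4}


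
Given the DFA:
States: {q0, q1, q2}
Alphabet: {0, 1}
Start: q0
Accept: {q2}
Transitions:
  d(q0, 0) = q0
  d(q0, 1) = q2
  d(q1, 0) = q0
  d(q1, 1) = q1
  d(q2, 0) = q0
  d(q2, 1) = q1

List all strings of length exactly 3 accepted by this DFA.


All strings of length 3: 8 total
Accepted: 2

"001", "101"


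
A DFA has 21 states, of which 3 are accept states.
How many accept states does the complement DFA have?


Complement swaps accept and non-accept states.
21 - 3 = 18

18


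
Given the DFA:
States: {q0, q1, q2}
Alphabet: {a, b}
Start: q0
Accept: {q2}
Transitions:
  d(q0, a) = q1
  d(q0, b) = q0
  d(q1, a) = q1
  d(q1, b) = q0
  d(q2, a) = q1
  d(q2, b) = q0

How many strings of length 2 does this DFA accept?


Enumerating all length-2 strings:
  "aa" -> q1 [reject]
  "ab" -> q0 [reject]
  "ba" -> q1 [reject]
  "bb" -> q0 [reject]

0 out of 4


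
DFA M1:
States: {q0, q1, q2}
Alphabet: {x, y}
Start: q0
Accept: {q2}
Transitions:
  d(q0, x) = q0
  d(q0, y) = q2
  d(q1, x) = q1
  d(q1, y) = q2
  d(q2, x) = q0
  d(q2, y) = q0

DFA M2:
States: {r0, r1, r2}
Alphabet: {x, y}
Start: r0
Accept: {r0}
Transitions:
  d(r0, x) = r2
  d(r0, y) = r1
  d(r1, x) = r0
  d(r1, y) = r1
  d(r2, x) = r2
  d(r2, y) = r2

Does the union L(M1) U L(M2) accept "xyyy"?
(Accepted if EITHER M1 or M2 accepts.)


M1: final=q2 accepted=True
M2: final=r2 accepted=False

Yes, union accepts


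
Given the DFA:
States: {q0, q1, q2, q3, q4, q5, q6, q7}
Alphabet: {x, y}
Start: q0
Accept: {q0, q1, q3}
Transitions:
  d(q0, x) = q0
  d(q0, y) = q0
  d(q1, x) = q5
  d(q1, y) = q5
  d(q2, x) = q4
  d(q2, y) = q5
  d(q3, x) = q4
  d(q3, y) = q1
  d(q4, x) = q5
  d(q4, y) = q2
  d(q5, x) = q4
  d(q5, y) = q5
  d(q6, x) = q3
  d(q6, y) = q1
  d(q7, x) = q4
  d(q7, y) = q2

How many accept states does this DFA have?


Accept states listed: {q0, q1, q3}
Counting: q0(1) q1(2) q3(3)

3


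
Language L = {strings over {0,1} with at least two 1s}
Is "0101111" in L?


count('1') = 5

Yes, "0101111" is in L


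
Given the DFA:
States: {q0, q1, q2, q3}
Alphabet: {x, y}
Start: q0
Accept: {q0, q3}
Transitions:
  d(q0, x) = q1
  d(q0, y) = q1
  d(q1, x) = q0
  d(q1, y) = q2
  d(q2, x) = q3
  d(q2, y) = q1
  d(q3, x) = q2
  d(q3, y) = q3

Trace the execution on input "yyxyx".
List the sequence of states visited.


Input: yyxyx
d(q0, y) = q1
d(q1, y) = q2
d(q2, x) = q3
d(q3, y) = q3
d(q3, x) = q2


q0 -> q1 -> q2 -> q3 -> q3 -> q2


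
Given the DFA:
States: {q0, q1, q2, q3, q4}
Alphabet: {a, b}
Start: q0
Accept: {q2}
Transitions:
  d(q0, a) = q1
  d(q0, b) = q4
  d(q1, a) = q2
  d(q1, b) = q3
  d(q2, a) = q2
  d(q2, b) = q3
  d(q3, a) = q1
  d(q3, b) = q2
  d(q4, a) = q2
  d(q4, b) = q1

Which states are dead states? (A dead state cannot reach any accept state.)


Forward reachability from each state:
  q0 -> reaches accept state q2 (live)
  q1 -> reaches accept state q2 (live)
  q2 -> reaches accept state q2 (live)
  q3 -> reaches accept state q2 (live)
  q4 -> reaches accept state q2 (live)

None (all states can reach an accept state)


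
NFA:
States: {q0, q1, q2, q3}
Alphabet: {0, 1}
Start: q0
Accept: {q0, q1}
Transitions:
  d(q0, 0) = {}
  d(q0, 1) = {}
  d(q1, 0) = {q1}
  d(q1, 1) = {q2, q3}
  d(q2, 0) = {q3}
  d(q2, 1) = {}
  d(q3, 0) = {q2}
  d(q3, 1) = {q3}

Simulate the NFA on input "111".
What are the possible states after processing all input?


Start: {q0}
  --1--> {}
  --1--> {}
  --1--> {}

{} (empty set, no valid transitions)


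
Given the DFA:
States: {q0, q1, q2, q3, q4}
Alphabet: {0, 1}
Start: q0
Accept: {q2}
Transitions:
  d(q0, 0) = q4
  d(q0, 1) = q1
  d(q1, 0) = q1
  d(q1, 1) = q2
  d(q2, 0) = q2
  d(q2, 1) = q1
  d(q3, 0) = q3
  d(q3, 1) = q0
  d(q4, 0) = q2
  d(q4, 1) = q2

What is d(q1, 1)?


Looking up transition d(q1, 1)

q2


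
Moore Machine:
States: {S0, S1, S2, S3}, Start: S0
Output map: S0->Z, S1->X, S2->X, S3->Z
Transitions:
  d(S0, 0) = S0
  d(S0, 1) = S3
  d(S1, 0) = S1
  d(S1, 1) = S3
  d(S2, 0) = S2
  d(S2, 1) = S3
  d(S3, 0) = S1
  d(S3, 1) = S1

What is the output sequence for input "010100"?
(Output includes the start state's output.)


Start: S0 (output Z)
  --0--> S0 (output Z)
  --1--> S3 (output Z)
  --0--> S1 (output X)
  --1--> S3 (output Z)
  --0--> S1 (output X)
  --0--> S1 (output X)

"ZZZXZXX"


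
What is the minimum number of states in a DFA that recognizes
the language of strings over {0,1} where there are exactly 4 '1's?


States: count = 0, 1, ..., 4 (that's 5 states), plus a dead state for count > 4.
Total: 5 + 1 = 6. Accept = count-4 state.

6


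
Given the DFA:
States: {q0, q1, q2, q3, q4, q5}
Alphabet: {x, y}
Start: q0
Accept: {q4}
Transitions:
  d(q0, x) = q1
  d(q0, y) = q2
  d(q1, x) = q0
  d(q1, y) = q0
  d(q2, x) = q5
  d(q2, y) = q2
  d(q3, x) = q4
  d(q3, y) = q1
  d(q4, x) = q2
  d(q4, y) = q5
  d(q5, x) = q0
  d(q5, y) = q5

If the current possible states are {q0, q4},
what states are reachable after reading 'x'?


Apply transition on 'x' from each current state:
  d(q0, x) = q1
  d(q4, x) = q2

{q1, q2}


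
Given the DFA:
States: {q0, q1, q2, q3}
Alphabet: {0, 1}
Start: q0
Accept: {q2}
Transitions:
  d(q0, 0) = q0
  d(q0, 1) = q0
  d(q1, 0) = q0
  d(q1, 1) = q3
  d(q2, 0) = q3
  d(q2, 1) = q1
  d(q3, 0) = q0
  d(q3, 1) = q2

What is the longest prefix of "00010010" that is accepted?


Run the DFA, marking each prefix where the state is accepting:
  "" -> q0 [reject]
  "0" -> q0 [reject]
  "00" -> q0 [reject]
  "000" -> q0 [reject]
  "0001" -> q0 [reject]
  "00010" -> q0 [reject]
  "000100" -> q0 [reject]
  "0001001" -> q0 [reject]
  "00010010" -> q0 [reject]

No prefix is accepted


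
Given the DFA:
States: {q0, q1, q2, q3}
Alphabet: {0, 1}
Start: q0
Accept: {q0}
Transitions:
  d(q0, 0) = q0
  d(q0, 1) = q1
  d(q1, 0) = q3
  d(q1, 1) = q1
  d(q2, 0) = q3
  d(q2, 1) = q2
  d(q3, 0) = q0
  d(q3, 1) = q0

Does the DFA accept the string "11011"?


Trace: q0 -> q1 -> q1 -> q3 -> q0 -> q1
Final state: q1
Accept states: {q0}

No, rejected (final state q1 is not an accept state)


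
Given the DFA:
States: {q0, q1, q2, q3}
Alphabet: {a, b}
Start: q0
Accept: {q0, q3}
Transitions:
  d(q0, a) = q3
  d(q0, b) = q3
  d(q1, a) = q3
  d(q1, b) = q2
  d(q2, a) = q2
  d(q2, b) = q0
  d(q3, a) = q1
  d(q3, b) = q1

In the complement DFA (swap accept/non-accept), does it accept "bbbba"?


Trace: q0 -> q3 -> q1 -> q2 -> q0 -> q3
Final: q3
Original accept: {q0, q3}
Complement: q3 is in original accept

No, complement rejects (original accepts)


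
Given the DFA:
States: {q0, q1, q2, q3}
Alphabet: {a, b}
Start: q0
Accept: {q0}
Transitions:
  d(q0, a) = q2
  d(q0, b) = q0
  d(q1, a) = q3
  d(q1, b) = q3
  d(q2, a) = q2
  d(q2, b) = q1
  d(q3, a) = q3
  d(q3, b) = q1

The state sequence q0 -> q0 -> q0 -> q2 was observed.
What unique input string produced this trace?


Trace back each transition to find the symbol:
  q0 --[b]--> q0
  q0 --[b]--> q0
  q0 --[a]--> q2

"bba"


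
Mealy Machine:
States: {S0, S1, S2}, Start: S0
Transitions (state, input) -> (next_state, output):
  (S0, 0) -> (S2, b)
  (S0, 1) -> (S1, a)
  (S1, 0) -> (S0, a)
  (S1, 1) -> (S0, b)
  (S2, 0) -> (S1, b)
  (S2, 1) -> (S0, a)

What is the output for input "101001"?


Step-by-step:
  (S0, 1) -> (S1, a)
  (S1, 0) -> (S0, a)
  (S0, 1) -> (S1, a)
  (S1, 0) -> (S0, a)
  (S0, 0) -> (S2, b)
  (S2, 1) -> (S0, a)

"aaaaba"


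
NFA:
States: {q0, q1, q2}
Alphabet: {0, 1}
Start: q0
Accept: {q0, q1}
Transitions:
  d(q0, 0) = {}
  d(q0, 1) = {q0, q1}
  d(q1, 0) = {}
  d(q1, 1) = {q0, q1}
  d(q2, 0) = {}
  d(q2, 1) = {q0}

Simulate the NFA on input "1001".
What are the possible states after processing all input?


Start: {q0}
  --1--> {q0, q1}
  --0--> {}
  --0--> {}
  --1--> {}

{} (empty set, no valid transitions)


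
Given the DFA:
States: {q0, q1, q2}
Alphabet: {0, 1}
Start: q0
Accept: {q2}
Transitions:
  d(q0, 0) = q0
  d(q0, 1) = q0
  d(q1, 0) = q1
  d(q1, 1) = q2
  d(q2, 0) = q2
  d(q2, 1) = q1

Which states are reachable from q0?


BFS from q0:
  layer 0: {q0}

{q0}


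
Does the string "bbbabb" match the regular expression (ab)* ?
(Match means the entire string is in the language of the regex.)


|string| = 6; first = 'b'; last = 'b'

No, "bbbabb" does not match (ab)*


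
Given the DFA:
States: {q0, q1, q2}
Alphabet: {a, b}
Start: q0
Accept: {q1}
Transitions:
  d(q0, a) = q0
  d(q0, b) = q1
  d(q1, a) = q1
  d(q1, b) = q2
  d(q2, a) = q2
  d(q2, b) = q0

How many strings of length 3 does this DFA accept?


Enumerating all length-3 strings:
  "aaa" -> q0 [reject]
  "aab" -> q1 [accept]
  "aba" -> q1 [accept]
  "abb" -> q2 [reject]
  "baa" -> q1 [accept]
  "bab" -> q2 [reject]
  "bba" -> q2 [reject]
  "bbb" -> q0 [reject]

3 out of 8


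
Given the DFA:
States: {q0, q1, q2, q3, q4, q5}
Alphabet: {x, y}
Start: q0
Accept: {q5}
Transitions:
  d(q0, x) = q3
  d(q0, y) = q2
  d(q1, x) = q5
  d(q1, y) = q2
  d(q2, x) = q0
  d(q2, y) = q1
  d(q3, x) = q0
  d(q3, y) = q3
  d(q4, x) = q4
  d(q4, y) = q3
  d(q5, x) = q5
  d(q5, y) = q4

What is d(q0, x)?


Looking up transition d(q0, x)

q3


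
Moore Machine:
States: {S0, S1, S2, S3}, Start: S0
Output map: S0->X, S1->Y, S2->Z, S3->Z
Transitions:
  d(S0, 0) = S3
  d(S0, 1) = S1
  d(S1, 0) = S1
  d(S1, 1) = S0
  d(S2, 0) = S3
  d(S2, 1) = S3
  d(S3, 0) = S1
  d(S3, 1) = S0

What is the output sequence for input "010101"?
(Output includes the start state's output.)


Start: S0 (output X)
  --0--> S3 (output Z)
  --1--> S0 (output X)
  --0--> S3 (output Z)
  --1--> S0 (output X)
  --0--> S3 (output Z)
  --1--> S0 (output X)

"XZXZXZX"


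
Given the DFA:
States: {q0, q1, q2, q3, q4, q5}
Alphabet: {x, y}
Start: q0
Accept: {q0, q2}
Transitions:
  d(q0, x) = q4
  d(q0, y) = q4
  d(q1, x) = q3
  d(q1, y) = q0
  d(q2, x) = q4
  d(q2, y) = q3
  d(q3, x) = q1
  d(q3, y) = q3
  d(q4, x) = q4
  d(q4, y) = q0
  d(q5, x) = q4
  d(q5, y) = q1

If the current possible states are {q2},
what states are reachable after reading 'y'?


Apply transition on 'y' from each current state:
  d(q2, y) = q3

{q3}


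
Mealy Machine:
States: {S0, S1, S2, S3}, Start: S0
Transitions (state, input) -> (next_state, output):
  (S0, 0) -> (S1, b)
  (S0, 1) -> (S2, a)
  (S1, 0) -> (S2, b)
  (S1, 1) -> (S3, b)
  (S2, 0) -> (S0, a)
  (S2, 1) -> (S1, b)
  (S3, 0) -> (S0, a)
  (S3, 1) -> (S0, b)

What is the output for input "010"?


Step-by-step:
  (S0, 0) -> (S1, b)
  (S1, 1) -> (S3, b)
  (S3, 0) -> (S0, a)

"bba"
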